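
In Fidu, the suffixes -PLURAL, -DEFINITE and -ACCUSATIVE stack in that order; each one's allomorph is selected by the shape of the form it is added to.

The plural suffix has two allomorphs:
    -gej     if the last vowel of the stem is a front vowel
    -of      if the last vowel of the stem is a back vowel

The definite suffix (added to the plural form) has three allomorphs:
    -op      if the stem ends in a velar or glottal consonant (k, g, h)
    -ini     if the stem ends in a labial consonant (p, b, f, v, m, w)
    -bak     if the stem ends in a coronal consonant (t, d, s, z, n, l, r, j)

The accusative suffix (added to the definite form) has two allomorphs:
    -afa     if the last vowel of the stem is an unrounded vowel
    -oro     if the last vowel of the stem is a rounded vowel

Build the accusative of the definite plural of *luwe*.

The last vowel of *luwe* is /e/, which is a front vowel, so the plural suffix is -gej, giving *luwegej*.
The plural form *luwegej*: final consonant = /j/, coronal → -bak → *luwegejbak*.
The definite form *luwegejbak* — last vowel /a/ (an unrounded vowel) → -afa → *luwegejbakafa*.

luwegejbakafa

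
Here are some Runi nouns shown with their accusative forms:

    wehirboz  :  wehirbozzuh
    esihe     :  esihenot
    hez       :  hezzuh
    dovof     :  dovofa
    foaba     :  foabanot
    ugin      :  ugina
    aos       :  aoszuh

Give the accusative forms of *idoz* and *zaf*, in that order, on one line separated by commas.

The pattern is sibilance of the final sound: -zuh when the stem ends in a sibilant (*wehirboz*, *hez*, *aos*); -a when the stem ends in a non-sibilant consonant (*dovof*, *ugin*); -not when the stem ends in a vowel (*esihe*, *foaba*).
The final sound of *idoz* is /z/, which is a sibilant, so the suffix is -zuh, giving *idozzuh*.
*zaf*: final sound = /f/, a non-sibilant consonant → -a → *zafa*.

idozzuh, zafa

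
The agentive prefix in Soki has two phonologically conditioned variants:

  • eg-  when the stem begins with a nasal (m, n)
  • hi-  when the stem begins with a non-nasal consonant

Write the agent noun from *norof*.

egnorof

*norof* — first consonant /n/ (a nasal) → eg- → *egnorof*.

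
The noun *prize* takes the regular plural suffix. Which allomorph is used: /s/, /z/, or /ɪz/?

/ɪz/

The stem *prize* ends in a sibilant (/s, z, ʃ, ʒ, tʃ, dʒ/).
The plural suffix surfaces as /ɪz/ after sibilants, /s/ after other voiceless consonants, and /z/ after other voiced sounds.
So the plural -s on *prize* is pronounced /ɪz/.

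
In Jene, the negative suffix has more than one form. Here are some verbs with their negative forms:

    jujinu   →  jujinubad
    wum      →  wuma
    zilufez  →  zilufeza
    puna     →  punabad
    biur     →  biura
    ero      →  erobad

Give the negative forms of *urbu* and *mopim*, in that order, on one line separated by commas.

urbubad, mopima

The suffix is conditioned by the final sound: -a when the stem ends in a consonant (*wum*, *zilufez*, *biur*); -bad when the stem ends in a vowel (*jujinu*, *puna*, *ero*).
*urbu*: final sound = /u/, a vowel → -bad → *urbubad*.
The final sound of *mopim* is /m/, which is a consonant, so the suffix is -a, giving *mopima*.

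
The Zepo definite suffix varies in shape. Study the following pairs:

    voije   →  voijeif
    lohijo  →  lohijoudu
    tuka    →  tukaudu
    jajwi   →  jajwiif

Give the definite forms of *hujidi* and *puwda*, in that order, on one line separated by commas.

The suffix is conditioned by the last vowel: -if when the last vowel of the stem is a front vowel (*voije*, *jajwi*); -udu when the last vowel of the stem is a back vowel (*lohijo*, *tuka*).
Since the last vowel of *hujidi* is /i/ (a front vowel), it takes -if, giving *hujidiif*.
Since the last vowel of *puwda* is /a/ (a back vowel), it takes -udu, giving *puwdaudu*.

hujidiif, puwdaudu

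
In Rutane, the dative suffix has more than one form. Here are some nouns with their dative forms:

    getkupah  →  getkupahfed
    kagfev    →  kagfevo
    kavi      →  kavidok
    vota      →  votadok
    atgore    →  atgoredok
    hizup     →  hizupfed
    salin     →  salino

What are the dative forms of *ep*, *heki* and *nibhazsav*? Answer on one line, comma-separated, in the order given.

The suffix is conditioned by the final sound: -fed when the stem ends in a voiceless consonant (*getkupah*, *hizup*); -o when the stem ends in a voiced consonant (*kagfev*, *salin*); -dok when the stem ends in a vowel (*kavi*, *vota*, *atgore*).
*ep* — final sound /p/ (a voiceless consonant) → -fed → *epfed*.
Since the final sound of *heki* is /i/ (a vowel), it takes -dok, giving *hekidok*.
Since the final sound of *nibhazsav* is /v/ (a voiced consonant), it takes -o, giving *nibhazsavo*.

epfed, hekidok, nibhazsavo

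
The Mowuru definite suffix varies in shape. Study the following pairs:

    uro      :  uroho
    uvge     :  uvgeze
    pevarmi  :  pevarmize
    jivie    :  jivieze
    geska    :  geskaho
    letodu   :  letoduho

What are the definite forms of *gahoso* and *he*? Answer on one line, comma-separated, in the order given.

Looking at the last vowel of each stem: -ze when the last vowel of the stem is a front vowel (*uvge*, *pevarmi*, *jivie*); -ho when the last vowel of the stem is a back vowel (*uro*, *geska*, *letodu*).
*gahoso* — last vowel /o/ (a back vowel) → -ho → *gahosoho*.
*he* — last vowel /e/ (a front vowel) → -ze → *heze*.

gahosoho, heze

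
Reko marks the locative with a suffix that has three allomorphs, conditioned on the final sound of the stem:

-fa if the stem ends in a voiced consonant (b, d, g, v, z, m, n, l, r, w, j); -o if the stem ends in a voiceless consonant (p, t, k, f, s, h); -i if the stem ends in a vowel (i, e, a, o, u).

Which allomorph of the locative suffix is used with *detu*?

*detu* — final sound /u/ (a vowel) → -i.

-i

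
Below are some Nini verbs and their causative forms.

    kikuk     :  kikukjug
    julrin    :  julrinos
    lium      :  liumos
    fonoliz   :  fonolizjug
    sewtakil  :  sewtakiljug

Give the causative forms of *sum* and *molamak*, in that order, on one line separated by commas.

sumos, molamakjug

The pattern is nasality of the final consonant: -os when the stem ends in a nasal (*julrin*, *lium*); -jug when the stem ends in a non-nasal consonant (*kikuk*, *fonoliz*, *sewtakil*).
*sum*: final consonant = /m/, a nasal → -os → *sumos*.
The final consonant of *molamak* is /k/, which is non-nasal, so the suffix is -jug, giving *molamakjug*.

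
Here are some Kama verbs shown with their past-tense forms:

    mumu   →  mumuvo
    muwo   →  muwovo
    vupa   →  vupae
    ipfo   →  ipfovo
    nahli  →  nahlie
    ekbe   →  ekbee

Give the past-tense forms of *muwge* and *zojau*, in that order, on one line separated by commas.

The suffix is conditioned by the last vowel: -vo when the last vowel of the stem is a rounded vowel (*mumu*, *muwo*, *ipfo*); -e when the last vowel of the stem is an unrounded vowel (*vupa*, *nahli*, *ekbe*).
*muwge*: last vowel = /e/, an unrounded vowel → -e → *muwgee*.
Since the last vowel of *zojau* is /u/ (a rounded vowel), it takes -vo, giving *zojauvo*.

muwgee, zojauvo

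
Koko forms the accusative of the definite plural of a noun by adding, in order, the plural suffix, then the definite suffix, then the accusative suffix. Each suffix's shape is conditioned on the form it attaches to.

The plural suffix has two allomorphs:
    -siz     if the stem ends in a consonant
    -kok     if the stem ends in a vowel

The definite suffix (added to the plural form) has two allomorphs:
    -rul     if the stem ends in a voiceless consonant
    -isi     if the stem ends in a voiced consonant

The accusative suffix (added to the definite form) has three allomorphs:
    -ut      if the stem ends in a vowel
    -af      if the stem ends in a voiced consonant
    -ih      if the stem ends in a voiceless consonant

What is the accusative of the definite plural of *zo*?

Since the final sound of *zo* is /o/ (a vowel), it takes -kok, giving *zokok*.
Since the final consonant of the plural form *zokok* is /k/ (voiceless), it takes -rul, giving *zokokrul*.
Since the final sound of the definite form *zokokrul* is /l/ (a voiced consonant), it takes -af, giving *zokokrulaf*.

zokokrulaf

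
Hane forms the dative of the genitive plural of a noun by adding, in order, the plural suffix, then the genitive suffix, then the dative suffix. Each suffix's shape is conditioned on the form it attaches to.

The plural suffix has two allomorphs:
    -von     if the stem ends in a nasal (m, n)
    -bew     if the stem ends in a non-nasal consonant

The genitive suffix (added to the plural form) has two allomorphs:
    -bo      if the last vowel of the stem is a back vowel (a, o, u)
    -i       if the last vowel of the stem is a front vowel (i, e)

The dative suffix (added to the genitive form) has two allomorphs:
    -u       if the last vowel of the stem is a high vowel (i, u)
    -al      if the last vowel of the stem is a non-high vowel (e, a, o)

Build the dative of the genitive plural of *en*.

envonboal

*en* — final consonant /n/ (a nasal) → -von → *envon*.
The last vowel of the plural form *envon* is /o/, which is a back vowel, so the genitive suffix is -bo, giving *envonbo*.
The genitive form *envonbo*: last vowel = /o/, a non-high vowel → -al → *envonboal*.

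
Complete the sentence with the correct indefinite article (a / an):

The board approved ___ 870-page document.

The indefinite article is chosen by the initial *sound* of the following word, not its spelling.
The number *870* is spoken "eight hundred …", beginning with /eɪt/ — a vowel sound.
So the article is *an*: The board approved an 870-page document.

an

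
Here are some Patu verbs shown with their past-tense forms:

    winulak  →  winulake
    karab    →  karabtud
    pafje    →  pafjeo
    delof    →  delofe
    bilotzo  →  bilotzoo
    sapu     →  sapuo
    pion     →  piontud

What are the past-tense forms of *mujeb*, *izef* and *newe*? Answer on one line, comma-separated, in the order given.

mujebtud, izefe, neweo

The alternation tracks the final sound of the stem — -e when the stem ends in a voiceless consonant (*winulak*, *delof*); -tud when the stem ends in a voiced consonant (*karab*, *pion*); -o when the stem ends in a vowel (*pafje*, *bilotzo*, *sapu*).
*mujeb*: final sound = /b/, a voiced consonant → -tud → *mujebtud*.
*izef* — final sound /f/ (a voiceless consonant) → -e → *izefe*.
*newe*: final sound = /e/, a vowel → -o → *neweo*.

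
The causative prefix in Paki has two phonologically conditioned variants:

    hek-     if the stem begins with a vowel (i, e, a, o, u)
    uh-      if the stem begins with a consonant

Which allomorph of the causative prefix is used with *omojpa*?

hek-

*omojpa* — first sound /o/ (a vowel) → hek-.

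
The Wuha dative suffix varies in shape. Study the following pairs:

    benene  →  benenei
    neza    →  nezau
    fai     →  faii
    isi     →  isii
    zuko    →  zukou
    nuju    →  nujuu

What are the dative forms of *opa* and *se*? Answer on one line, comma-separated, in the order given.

opau, sei

The suffix is conditioned by the last vowel: -i when the last vowel of the stem is a front vowel (*benene*, *fai*, *isi*); -u when the last vowel of the stem is a back vowel (*neza*, *zuko*, *nuju*).
The last vowel of *opa* is /a/, which is a back vowel, so the suffix is -u, giving *opau*.
*se* — last vowel /e/ (a front vowel) → -i → *sei*.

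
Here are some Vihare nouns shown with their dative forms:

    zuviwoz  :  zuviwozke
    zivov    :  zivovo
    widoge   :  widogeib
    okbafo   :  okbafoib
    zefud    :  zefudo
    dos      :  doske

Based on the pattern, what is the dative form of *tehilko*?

The pattern is sibilance of the final sound: -ke when the stem ends in a sibilant (*zuviwoz*, *dos*); -o when the stem ends in a non-sibilant consonant (*zivov*, *zefud*); -ib when the stem ends in a vowel (*widoge*, *okbafo*).
*tehilko* — final sound /o/ (a vowel) → -ib → *tehilkoib*.

tehilkoib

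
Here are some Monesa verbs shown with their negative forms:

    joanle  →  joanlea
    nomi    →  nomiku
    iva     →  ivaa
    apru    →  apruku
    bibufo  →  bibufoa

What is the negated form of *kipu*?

The suffix is conditioned by the last vowel: -ku when the last vowel of the stem is a high vowel (*nomi*, *apru*); -a when the last vowel of the stem is a non-high vowel (*joanle*, *iva*, *bibufo*).
*kipu* — last vowel /u/ (a high vowel) → -ku → *kipuku*.

kipuku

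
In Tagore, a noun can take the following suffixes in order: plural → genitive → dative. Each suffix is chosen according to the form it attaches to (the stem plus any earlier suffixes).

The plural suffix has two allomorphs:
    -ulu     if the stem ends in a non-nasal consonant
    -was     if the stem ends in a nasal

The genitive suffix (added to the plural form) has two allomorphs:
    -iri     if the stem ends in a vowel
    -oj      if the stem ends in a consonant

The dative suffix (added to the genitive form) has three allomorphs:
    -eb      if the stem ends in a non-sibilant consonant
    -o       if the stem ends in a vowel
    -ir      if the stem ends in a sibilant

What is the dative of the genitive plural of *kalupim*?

kalupimwasojeb

*kalupim* — final consonant /m/ (a nasal) → -was → *kalupimwas*.
The final sound of the plural form *kalupimwas* is /s/, which is a consonant, so the genitive suffix is -oj, giving *kalupimwasoj*.
The genitive form *kalupimwasoj*: final sound = /j/, a non-sibilant consonant → -eb → *kalupimwasojeb*.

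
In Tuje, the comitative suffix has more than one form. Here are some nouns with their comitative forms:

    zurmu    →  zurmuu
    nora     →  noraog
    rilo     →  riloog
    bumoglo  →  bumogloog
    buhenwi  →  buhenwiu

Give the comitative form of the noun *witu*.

Looking at the last vowel of each stem: -u when the last vowel of the stem is a high vowel (*zurmu*, *buhenwi*); -og when the last vowel of the stem is a non-high vowel (*nora*, *rilo*, *bumoglo*).
*witu*: last vowel = /u/, a high vowel → -u → *wituu*.

wituu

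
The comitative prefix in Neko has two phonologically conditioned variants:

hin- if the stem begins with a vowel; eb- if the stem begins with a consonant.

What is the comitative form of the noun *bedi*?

Since the first sound of *bedi* is /b/ (a consonant), it takes eb-, giving *ebbedi*.

ebbedi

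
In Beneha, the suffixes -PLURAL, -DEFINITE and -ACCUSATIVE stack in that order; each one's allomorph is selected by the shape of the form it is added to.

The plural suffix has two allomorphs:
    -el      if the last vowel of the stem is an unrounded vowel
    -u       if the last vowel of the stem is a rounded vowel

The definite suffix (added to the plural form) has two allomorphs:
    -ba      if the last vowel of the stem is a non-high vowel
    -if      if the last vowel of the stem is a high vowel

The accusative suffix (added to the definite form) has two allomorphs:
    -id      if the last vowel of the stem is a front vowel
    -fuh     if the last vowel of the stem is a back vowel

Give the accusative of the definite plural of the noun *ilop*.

*ilop* — last vowel /o/ (a rounded vowel) → -u → *ilopu*.
The last vowel of the plural form *ilopu* is /u/, which is a high vowel, so the definite suffix is -if, giving *ilopuif*.
The last vowel of the definite form *ilopuif* is /i/, which is a front vowel, so the accusative suffix is -id, giving *ilopuifid*.

ilopuifid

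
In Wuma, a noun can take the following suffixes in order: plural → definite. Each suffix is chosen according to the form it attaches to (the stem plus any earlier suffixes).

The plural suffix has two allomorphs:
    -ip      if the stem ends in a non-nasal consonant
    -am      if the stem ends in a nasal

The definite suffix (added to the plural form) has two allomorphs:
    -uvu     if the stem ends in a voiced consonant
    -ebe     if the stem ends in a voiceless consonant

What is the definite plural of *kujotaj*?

kujotajipebe

*kujotaj*: final consonant = /j/, non-nasal → -ip → *kujotajip*.
The plural form *kujotajip* — final consonant /p/ (voiceless) → -ebe → *kujotajipebe*.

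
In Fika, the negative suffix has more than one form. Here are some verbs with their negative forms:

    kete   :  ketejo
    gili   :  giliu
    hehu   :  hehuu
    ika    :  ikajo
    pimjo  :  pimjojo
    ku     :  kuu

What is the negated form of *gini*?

Looking at the last vowel of each stem: -u when the last vowel of the stem is a high vowel (*gili*, *hehu*, *ku*); -jo when the last vowel of the stem is a non-high vowel (*kete*, *ika*, *pimjo*).
Since the last vowel of *gini* is /i/ (a high vowel), it takes -u, giving *giniu*.

giniu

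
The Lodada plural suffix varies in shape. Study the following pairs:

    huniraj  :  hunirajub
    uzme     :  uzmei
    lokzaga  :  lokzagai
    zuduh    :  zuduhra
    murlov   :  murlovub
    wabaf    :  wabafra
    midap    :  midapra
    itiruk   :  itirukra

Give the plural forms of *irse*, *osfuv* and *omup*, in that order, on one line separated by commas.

irsei, osfuvub, omupra

The alternation tracks the final sound of the stem — -ra when the stem ends in a voiceless consonant (*zuduh*, *wabaf*, *midap*, *itiruk*); -ub when the stem ends in a voiced consonant (*huniraj*, *murlov*); -i when the stem ends in a vowel (*uzme*, *lokzaga*).
*irse*: final sound = /e/, a vowel → -i → *irsei*.
*osfuv*: final sound = /v/, a voiced consonant → -ub → *osfuvub*.
*omup* — final sound /p/ (a voiceless consonant) → -ra → *omupra*.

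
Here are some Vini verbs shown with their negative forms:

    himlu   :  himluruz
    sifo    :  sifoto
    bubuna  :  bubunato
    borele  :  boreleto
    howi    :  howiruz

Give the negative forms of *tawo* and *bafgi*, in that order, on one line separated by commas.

The alternation tracks the last vowel of the stem — -ruz when the last vowel of the stem is a high vowel (*himlu*, *howi*); -to when the last vowel of the stem is a non-high vowel (*sifo*, *bubuna*, *borele*).
*tawo* — last vowel /o/ (a non-high vowel) → -to → *tawoto*.
The last vowel of *bafgi* is /i/, which is a high vowel, so the suffix is -ruz, giving *bafgiruz*.

tawoto, bafgiruz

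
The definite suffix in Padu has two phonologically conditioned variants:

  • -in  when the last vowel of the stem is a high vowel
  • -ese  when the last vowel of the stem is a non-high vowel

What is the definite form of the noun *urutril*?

urutrilin

*urutril*: last vowel = /i/, a high vowel → -in → *urutrilin*.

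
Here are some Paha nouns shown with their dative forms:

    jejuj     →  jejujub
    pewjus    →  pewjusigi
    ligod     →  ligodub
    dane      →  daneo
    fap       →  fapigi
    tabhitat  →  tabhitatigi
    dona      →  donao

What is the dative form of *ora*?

orao

The pattern is voicing of the final sound: -igi when the stem ends in a voiceless consonant (*pewjus*, *fap*, *tabhitat*); -ub when the stem ends in a voiced consonant (*jejuj*, *ligod*); -o when the stem ends in a vowel (*dane*, *dona*).
*ora*: final sound = /a/, a vowel → -o → *orao*.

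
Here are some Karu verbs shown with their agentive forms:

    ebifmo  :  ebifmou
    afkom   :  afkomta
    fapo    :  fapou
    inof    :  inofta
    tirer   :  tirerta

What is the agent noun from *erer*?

ererta

Looking at the final sound of each stem: -ta when the stem ends in a consonant (*afkom*, *inof*, *tirer*); -u when the stem ends in a vowel (*ebifmo*, *fapo*).
Since the final sound of *erer* is /r/ (a consonant), it takes -ta, giving *ererta*.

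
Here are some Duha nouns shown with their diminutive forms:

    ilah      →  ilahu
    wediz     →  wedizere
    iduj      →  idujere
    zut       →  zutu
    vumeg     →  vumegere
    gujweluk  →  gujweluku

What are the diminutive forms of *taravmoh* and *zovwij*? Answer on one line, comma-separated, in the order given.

taravmohu, zovwijere

The pattern is voicing of the final consonant: -u when the stem ends in a voiceless consonant (*ilah*, *zut*, *gujweluk*); -ere when the stem ends in a voiced consonant (*wediz*, *iduj*, *vumeg*).
The final consonant of *taravmoh* is /h/, which is voiceless, so the suffix is -u, giving *taravmohu*.
Since the final consonant of *zovwij* is /j/ (voiced), it takes -ere, giving *zovwijere*.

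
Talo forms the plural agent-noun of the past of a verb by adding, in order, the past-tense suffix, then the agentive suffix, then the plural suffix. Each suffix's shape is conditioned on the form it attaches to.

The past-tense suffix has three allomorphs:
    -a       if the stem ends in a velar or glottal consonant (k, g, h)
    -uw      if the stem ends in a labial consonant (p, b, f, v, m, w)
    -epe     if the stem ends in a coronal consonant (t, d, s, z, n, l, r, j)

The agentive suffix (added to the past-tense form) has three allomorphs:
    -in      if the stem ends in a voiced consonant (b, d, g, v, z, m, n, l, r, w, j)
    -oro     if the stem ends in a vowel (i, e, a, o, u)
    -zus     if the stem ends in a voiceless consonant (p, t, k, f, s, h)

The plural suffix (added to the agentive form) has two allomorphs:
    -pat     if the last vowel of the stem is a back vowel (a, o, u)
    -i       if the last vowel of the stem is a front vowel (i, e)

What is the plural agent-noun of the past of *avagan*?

avaganepeoropat

*avagan*: final consonant = /n/, coronal → -epe → *avaganepe*.
The past-tense form *avaganepe*: final sound = /e/, a vowel → -oro → *avaganepeoro*.
The agentive form *avaganepeoro*: last vowel = /o/, a back vowel → -pat → *avaganepeoropat*.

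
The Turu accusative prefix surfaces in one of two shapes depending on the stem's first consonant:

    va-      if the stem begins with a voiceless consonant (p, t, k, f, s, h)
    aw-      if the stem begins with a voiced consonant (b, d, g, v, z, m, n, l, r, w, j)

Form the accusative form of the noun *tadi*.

*tadi*: first consonant = /t/, voiceless → va- → *vatadi*.

vatadi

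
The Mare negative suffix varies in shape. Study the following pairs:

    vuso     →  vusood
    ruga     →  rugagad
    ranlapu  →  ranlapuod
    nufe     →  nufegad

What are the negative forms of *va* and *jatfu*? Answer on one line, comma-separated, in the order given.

vagad, jatfuod

Looking at the last vowel of each stem: -od when the last vowel of the stem is a rounded vowel (*vuso*, *ranlapu*); -gad when the last vowel of the stem is an unrounded vowel (*ruga*, *nufe*).
Since the last vowel of *va* is /a/ (an unrounded vowel), it takes -gad, giving *vagad*.
The last vowel of *jatfu* is /u/, which is a rounded vowel, so the suffix is -od, giving *jatfuod*.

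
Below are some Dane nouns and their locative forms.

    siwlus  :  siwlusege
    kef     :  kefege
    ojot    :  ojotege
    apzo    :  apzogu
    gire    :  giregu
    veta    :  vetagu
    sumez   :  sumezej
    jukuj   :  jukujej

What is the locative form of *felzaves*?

The suffix is conditioned by the final sound: -ege when the stem ends in a voiceless consonant (*siwlus*, *kef*, *ojot*); -ej when the stem ends in a voiced consonant (*sumez*, *jukuj*); -gu when the stem ends in a vowel (*apzo*, *gire*, *veta*).
Since the final sound of *felzaves* is /s/ (a voiceless consonant), it takes -ege, giving *felzavesege*.

felzavesege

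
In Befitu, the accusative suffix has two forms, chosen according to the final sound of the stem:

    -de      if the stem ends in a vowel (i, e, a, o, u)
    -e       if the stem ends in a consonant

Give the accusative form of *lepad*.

The final sound of *lepad* is /d/, which is a consonant, so the suffix is -e, giving *lepade*.

lepade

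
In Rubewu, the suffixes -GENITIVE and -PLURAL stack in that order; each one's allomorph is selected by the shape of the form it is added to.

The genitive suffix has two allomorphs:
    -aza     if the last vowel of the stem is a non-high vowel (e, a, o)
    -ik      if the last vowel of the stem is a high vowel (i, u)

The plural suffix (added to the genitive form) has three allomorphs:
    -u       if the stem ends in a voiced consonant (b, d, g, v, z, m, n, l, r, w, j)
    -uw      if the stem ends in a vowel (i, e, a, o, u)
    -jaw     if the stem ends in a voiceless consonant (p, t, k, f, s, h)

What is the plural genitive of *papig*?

*papig* — last vowel /i/ (a high vowel) → -ik → *papigik*.
The final sound of the genitive form *papigik* is /k/, which is a voiceless consonant, so the plural suffix is -jaw, giving *papigikjaw*.

papigikjaw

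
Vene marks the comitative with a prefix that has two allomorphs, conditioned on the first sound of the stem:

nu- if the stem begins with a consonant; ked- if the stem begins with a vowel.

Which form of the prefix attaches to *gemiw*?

*gemiw*: first sound = /g/, a consonant → nu-.

nu-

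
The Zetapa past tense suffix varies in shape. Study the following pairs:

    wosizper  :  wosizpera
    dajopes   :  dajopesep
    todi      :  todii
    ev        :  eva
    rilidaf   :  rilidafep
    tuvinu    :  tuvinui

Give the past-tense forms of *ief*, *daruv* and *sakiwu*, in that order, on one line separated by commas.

The suffix is conditioned by the final sound: -ep when the stem ends in a voiceless consonant (*dajopes*, *rilidaf*); -a when the stem ends in a voiced consonant (*wosizper*, *ev*); -i when the stem ends in a vowel (*todi*, *tuvinu*).
*ief* — final sound /f/ (a voiceless consonant) → -ep → *iefep*.
*daruv*: final sound = /v/, a voiced consonant → -a → *daruva*.
The final sound of *sakiwu* is /u/, which is a vowel, so the suffix is -i, giving *sakiwui*.

iefep, daruva, sakiwui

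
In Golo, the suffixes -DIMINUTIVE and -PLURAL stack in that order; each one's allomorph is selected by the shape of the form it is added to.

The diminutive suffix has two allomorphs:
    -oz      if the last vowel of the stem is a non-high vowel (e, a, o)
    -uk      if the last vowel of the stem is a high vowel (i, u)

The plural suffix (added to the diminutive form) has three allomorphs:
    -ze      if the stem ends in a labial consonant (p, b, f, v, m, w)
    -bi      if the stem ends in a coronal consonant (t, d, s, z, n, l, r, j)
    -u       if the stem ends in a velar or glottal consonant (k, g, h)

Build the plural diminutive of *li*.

liuku

Since the last vowel of *li* is /i/ (a high vowel), it takes -uk, giving *liuk*.
Since the final consonant of the diminutive form *liuk* is /k/ (velar/glottal), it takes -u, giving *liuku*.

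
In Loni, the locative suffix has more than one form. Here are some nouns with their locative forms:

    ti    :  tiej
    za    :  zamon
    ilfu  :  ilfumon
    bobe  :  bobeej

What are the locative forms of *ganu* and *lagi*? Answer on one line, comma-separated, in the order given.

Looking at the last vowel of each stem: -ej when the last vowel of the stem is a front vowel (*ti*, *bobe*); -mon when the last vowel of the stem is a back vowel (*za*, *ilfu*).
The last vowel of *ganu* is /u/, which is a back vowel, so the suffix is -mon, giving *ganumon*.
Since the last vowel of *lagi* is /i/ (a front vowel), it takes -ej, giving *lagiej*.

ganumon, lagiej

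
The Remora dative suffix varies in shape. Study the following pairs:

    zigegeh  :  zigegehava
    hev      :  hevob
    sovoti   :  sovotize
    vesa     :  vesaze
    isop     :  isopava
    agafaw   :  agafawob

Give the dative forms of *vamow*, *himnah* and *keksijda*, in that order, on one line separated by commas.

vamowob, himnahava, keksijdaze

The alternation tracks the final sound of the stem — -ava when the stem ends in a voiceless consonant (*zigegeh*, *isop*); -ob when the stem ends in a voiced consonant (*hev*, *agafaw*); -ze when the stem ends in a vowel (*sovoti*, *vesa*).
Since the final sound of *vamow* is /w/ (a voiced consonant), it takes -ob, giving *vamowob*.
The final sound of *himnah* is /h/, which is a voiceless consonant, so the suffix is -ava, giving *himnahava*.
*keksijda*: final sound = /a/, a vowel → -ze → *keksijdaze*.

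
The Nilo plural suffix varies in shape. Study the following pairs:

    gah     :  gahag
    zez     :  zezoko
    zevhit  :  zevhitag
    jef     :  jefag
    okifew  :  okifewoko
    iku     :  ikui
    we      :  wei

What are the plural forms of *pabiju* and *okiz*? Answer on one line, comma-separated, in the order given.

pabijui, okizoko

The suffix is conditioned by the final sound: -ag when the stem ends in a voiceless consonant (*gah*, *zevhit*, *jef*); -oko when the stem ends in a voiced consonant (*zez*, *okifew*); -i when the stem ends in a vowel (*iku*, *we*).
The final sound of *pabiju* is /u/, which is a vowel, so the suffix is -i, giving *pabijui*.
*okiz* — final sound /z/ (a voiced consonant) → -oko → *okizoko*.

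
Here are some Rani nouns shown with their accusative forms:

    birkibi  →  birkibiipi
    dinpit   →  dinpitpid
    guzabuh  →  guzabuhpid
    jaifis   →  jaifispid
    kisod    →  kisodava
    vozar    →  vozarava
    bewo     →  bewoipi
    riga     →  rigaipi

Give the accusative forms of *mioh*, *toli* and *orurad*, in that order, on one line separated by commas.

miohpid, toliipi, oruradava

The pattern is voicing of the final sound: -pid when the stem ends in a voiceless consonant (*dinpit*, *guzabuh*, *jaifis*); -ava when the stem ends in a voiced consonant (*kisod*, *vozar*); -ipi when the stem ends in a vowel (*birkibi*, *bewo*, *riga*).
The final sound of *mioh* is /h/, which is a voiceless consonant, so the suffix is -pid, giving *miohpid*.
*toli*: final sound = /i/, a vowel → -ipi → *toliipi*.
*orurad*: final sound = /d/, a voiced consonant → -ava → *oruradava*.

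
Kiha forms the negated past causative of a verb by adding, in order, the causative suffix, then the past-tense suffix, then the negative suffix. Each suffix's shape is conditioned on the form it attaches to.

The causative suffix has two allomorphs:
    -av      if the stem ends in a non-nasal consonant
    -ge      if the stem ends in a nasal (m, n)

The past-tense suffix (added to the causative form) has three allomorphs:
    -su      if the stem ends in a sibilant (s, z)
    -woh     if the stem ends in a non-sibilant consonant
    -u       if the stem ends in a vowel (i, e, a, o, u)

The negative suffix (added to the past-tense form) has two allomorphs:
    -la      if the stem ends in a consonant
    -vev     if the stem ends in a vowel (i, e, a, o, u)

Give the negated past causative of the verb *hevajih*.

*hevajih*: final consonant = /h/, non-nasal → -av → *hevajihav*.
The causative form *hevajihav*: final sound = /v/, a non-sibilant consonant → -woh → *hevajihavwoh*.
The past-tense form *hevajihavwoh*: final sound = /h/, a consonant → -la → *hevajihavwohla*.

hevajihavwohla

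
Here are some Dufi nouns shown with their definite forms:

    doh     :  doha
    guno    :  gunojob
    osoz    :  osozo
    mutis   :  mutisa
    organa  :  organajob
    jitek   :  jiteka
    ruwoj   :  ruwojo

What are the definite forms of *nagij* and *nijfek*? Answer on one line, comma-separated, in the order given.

nagijo, nijfeka

The suffix is conditioned by the final sound: -a when the stem ends in a voiceless consonant (*doh*, *mutis*, *jitek*); -o when the stem ends in a voiced consonant (*osoz*, *ruwoj*); -job when the stem ends in a vowel (*guno*, *organa*).
The final sound of *nagij* is /j/, which is a voiced consonant, so the suffix is -o, giving *nagijo*.
*nijfek*: final sound = /k/, a voiceless consonant → -a → *nijfeka*.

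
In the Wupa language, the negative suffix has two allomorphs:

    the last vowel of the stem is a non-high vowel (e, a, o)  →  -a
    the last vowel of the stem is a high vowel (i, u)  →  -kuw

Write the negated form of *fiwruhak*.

fiwruhaka

Since the last vowel of *fiwruhak* is /a/ (a non-high vowel), it takes -a, giving *fiwruhaka*.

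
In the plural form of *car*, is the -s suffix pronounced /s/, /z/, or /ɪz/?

/z/

The stem *car* ends in a voiced non-sibilant sound.
The plural suffix surfaces as /ɪz/ after sibilants, /s/ after other voiceless consonants, and /z/ after other voiced sounds.
So the plural -s on *car* is pronounced /z/.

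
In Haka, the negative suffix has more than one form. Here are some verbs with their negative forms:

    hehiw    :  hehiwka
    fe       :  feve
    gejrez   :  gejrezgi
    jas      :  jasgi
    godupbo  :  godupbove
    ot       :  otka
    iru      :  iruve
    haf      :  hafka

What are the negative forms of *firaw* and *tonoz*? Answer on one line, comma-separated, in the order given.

The suffix is conditioned by the final sound: -gi when the stem ends in a sibilant (*gejrez*, *jas*); -ka when the stem ends in a non-sibilant consonant (*hehiw*, *ot*, *haf*); -ve when the stem ends in a vowel (*fe*, *godupbo*, *iru*).
Since the final sound of *firaw* is /w/ (a non-sibilant consonant), it takes -ka, giving *firawka*.
*tonoz* — final sound /z/ (a sibilant) → -gi → *tonozgi*.

firawka, tonozgi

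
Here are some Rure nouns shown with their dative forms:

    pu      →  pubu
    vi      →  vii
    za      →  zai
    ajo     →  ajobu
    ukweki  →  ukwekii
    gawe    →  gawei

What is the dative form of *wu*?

wubu

Looking at the last vowel of each stem: -bu when the last vowel of the stem is a rounded vowel (*pu*, *ajo*); -i when the last vowel of the stem is an unrounded vowel (*vi*, *za*, *ukweki*, *gawe*).
The last vowel of *wu* is /u/, which is a rounded vowel, so the suffix is -bu, giving *wubu*.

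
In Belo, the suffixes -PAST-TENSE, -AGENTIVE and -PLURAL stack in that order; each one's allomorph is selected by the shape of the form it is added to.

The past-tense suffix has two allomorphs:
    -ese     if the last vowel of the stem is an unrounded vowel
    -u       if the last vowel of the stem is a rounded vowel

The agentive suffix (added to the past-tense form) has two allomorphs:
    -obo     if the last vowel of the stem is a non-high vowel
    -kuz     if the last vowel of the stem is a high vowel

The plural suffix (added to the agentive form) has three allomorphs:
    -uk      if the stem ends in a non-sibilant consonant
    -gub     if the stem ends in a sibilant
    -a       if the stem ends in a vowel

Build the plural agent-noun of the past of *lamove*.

*lamove* — last vowel /e/ (an unrounded vowel) → -ese → *lamoveese*.
The past-tense form *lamoveese*: last vowel = /e/, a non-high vowel → -obo → *lamoveeseobo*.
The final sound of the agentive form *lamoveeseobo* is /o/, which is a vowel, so the plural suffix is -a, giving *lamoveeseoboa*.

lamoveeseoboa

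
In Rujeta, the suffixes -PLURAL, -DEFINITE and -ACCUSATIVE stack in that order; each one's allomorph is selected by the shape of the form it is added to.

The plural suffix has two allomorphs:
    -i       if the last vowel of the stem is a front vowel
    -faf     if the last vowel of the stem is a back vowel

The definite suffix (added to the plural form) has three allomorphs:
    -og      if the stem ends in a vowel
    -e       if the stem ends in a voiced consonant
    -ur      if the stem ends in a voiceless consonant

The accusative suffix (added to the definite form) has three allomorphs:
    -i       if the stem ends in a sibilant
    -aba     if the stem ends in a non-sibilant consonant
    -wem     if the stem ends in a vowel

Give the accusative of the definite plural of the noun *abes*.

abesiogaba

*abes*: last vowel = /e/, a front vowel → -i → *abesi*.
Since the final sound of the plural form *abesi* is /i/ (a vowel), it takes -og, giving *abesiog*.
The definite form *abesiog* — final sound /g/ (a non-sibilant consonant) → -aba → *abesiogaba*.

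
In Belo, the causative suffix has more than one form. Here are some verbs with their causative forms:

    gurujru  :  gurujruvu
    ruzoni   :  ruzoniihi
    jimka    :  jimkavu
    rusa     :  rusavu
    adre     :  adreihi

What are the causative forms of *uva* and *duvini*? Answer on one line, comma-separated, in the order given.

uvavu, duviniihi

The pattern is front/back vowel harmony: -ihi when the last vowel of the stem is a front vowel (*ruzoni*, *adre*); -vu when the last vowel of the stem is a back vowel (*gurujru*, *jimka*, *rusa*).
*uva* — last vowel /a/ (a back vowel) → -vu → *uvavu*.
*duvini* — last vowel /i/ (a front vowel) → -ihi → *duviniihi*.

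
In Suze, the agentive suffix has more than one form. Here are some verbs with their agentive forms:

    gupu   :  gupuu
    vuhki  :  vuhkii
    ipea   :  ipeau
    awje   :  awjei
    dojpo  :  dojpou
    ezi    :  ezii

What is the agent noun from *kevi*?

kevii

The suffix is conditioned by the last vowel: -i when the last vowel of the stem is a front vowel (*vuhki*, *awje*, *ezi*); -u when the last vowel of the stem is a back vowel (*gupu*, *ipea*, *dojpo*).
The last vowel of *kevi* is /i/, which is a front vowel, so the suffix is -i, giving *kevii*.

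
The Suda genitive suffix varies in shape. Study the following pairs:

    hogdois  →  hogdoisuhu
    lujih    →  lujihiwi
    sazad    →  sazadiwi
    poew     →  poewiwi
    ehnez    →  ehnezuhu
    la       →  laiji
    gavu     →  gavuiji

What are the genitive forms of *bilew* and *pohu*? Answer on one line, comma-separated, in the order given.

The alternation tracks the final sound of the stem — -uhu when the stem ends in a sibilant (*hogdois*, *ehnez*); -iwi when the stem ends in a non-sibilant consonant (*lujih*, *sazad*, *poew*); -iji when the stem ends in a vowel (*la*, *gavu*).
*bilew* — final sound /w/ (a non-sibilant consonant) → -iwi → *bilewiwi*.
*pohu*: final sound = /u/, a vowel → -iji → *pohuiji*.

bilewiwi, pohuiji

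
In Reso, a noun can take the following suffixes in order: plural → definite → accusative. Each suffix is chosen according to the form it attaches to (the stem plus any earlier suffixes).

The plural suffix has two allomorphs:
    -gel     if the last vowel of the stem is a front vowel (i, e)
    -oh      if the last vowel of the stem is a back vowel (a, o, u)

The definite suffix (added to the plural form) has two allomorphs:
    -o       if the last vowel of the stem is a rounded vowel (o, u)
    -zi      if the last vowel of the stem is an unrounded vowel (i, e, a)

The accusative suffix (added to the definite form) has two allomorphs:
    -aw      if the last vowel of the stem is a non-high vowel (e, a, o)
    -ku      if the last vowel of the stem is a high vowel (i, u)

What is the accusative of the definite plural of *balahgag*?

*balahgag*: last vowel = /a/, a back vowel → -oh → *balahgagoh*.
Since the last vowel of the plural form *balahgagoh* is /o/ (a rounded vowel), it takes -o, giving *balahgagoho*.
Since the last vowel of the definite form *balahgagoho* is /o/ (a non-high vowel), it takes -aw, giving *balahgagohoaw*.

balahgagohoaw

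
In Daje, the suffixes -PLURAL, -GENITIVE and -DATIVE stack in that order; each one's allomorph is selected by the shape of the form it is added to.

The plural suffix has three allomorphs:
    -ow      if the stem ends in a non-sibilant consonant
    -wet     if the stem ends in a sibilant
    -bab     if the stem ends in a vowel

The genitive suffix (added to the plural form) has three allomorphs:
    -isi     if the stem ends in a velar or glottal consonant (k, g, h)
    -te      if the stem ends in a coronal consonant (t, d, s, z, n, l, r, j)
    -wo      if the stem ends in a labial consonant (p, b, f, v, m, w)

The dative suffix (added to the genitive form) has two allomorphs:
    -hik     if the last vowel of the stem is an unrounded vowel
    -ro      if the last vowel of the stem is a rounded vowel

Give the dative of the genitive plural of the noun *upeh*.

*upeh*: final sound = /h/, a non-sibilant consonant → -ow → *upehow*.
Since the final consonant of the plural form *upehow* is /w/ (labial), it takes -wo, giving *upehowwo*.
The last vowel of the genitive form *upehowwo* is /o/, which is a rounded vowel, so the dative suffix is -ro, giving *upehowworo*.

upehowworo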